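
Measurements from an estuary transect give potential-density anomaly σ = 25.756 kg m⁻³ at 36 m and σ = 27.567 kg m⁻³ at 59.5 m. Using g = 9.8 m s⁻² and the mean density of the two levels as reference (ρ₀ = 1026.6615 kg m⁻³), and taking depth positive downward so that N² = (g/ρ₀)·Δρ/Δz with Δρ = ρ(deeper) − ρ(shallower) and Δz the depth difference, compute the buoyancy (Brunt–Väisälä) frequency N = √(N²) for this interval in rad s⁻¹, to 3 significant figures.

0.0271 rad s⁻¹

Δρ = 1027.567 − 1025.756 = 1.811 kg m⁻³ over Δz = 59.5 − 36 = 23.5 m.
N² = (9.8/1026.6615) × (1.811/23.5) = 7.3561 × 10⁻⁴ s⁻².
N = √(7.3561 × 10⁻⁴) = 0.027122 rad s⁻¹ ≈ 0.0271 rad s⁻¹.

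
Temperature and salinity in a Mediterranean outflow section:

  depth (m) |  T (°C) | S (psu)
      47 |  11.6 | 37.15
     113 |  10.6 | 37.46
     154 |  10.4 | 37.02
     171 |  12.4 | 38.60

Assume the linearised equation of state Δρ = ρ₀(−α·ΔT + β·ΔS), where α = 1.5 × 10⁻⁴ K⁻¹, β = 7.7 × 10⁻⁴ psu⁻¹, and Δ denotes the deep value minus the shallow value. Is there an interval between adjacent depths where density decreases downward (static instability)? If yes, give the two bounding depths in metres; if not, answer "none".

Evaluate Δρ/ρ₀ = −αΔT + βΔS across each adjacent pair:
  47–113 m: −αΔT+βΔS = −(1.5 × 10⁻⁴)(-1.0)+(7.7 × 10⁻⁴)(+0.31) = 3.9 × 10⁻⁴ → stable
  113–154 m: −αΔT+βΔS = −(1.5 × 10⁻⁴)(-0.2)+(7.7 × 10⁻⁴)(-0.44) = -3.1 × 10⁻⁴ → UNSTABLE
  154–171 m: −αΔT+βΔS = −(1.5 × 10⁻⁴)(+2.0)+(7.7 × 10⁻⁴)(+1.58) = 9.2 × 10⁻⁴ → stable
The 113–154 m interval has Δρ < 0: lighter water underlies denser water.

113–154 m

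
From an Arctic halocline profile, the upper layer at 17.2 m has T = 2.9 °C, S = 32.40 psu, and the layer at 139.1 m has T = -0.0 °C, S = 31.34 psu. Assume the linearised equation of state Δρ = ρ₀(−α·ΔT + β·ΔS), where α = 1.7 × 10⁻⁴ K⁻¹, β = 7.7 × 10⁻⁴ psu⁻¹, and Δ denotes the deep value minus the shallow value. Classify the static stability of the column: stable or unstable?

unstable

ΔT = -0.0 − 2.9 = -2.9 K and ΔS = 31.34 − 32.40 = -1.06 psu (deep − shallow).
−αΔT = 4.93 × 10⁻⁴; βΔS = -8.162 × 10⁻⁴; sum Δρ/ρ₀ = -3.232 × 10⁻⁴.
Δρ/ρ₀ < 0, so Δρ < 0: deeper water is lighter → statically unstable; the column would overturn.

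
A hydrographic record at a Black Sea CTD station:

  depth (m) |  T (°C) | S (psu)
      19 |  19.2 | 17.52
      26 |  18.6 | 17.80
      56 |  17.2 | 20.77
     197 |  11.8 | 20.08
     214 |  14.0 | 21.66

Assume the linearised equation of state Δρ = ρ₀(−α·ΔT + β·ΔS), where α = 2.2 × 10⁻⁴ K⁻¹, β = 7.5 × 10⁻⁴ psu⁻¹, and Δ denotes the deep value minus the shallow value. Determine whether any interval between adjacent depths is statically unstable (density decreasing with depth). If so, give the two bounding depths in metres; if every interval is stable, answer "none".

Evaluate Δρ/ρ₀ = −αΔT + βΔS across each adjacent pair:
  19–26 m: −αΔT+βΔS = −(2.2 × 10⁻⁴)(-0.6)+(7.5 × 10⁻⁴)(+0.28) = 3.4 × 10⁻⁴ → stable
  26–56 m: −αΔT+βΔS = −(2.2 × 10⁻⁴)(-1.4)+(7.5 × 10⁻⁴)(+2.97) = 2.5 × 10⁻³ → stable
  56–197 m: −αΔT+βΔS = −(2.2 × 10⁻⁴)(-5.4)+(7.5 × 10⁻⁴)(-0.69) = 6.7 × 10⁻⁴ → stable
  197–214 m: −αΔT+βΔS = −(2.2 × 10⁻⁴)(+2.2)+(7.5 × 10⁻⁴)(+1.58) = 7.0 × 10⁻⁴ → stable
Every interval has Δρ > 0: the column is stably stratified throughout.

none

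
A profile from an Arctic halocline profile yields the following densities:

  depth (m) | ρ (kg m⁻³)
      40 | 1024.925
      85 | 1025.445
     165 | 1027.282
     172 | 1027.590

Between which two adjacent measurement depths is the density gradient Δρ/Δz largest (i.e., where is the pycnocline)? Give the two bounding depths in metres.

165–172 m

Compute the density gradient over each adjacent pair:
  40–85 m: Δρ/Δz = 0.520/45 = 0.012 kg m⁻⁴
  85–165 m: Δρ/Δz = 1.837/80 = 0.023 kg m⁻⁴
  165–172 m: Δρ/Δz = 0.308/7 = 0.044 kg m⁻⁴
The largest gradient is in the 165–172 m interval — the pycnocline.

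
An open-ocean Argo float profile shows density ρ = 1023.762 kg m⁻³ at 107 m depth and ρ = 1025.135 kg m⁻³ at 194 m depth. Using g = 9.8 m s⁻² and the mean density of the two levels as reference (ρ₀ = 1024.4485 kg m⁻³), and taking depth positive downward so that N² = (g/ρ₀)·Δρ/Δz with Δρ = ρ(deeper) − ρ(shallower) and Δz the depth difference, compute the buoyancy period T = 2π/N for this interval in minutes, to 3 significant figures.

Δρ = 1025.135 − 1023.762 = 1.373 kg m⁻³ over Δz = 194 − 107 = 87 m.
N² = (9.8/1024.4485) × (1.373/87) = 1.5097 × 10⁻⁴ s⁻².
N = √(1.5097 × 10⁻⁴) = 0.012287 rad s⁻¹, so T = 2π/N = 511.37 s = 8.5228 min ≈ 8.52 min.

8.52 min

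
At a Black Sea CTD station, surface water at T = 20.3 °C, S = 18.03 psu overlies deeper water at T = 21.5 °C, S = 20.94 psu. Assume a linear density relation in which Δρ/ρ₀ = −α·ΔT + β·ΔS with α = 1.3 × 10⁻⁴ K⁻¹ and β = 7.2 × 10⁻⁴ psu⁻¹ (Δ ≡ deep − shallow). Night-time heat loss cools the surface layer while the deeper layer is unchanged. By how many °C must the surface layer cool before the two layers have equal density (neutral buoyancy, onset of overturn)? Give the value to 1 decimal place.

14.9 °C

Neutral buoyancy requires Δρ = 0, i.e. −α(T_deep − T_surf′) + β(S_deep − S_surf) = 0.
T_surf′ = T_deep − (β/α)·ΔS = 21.5 − (7.2 × 10⁻⁴/1.3 × 10⁻⁴)·(+2.91) = 5.383 °C.
Cooling required: 20.3 − (5.383) = 14.917 °C.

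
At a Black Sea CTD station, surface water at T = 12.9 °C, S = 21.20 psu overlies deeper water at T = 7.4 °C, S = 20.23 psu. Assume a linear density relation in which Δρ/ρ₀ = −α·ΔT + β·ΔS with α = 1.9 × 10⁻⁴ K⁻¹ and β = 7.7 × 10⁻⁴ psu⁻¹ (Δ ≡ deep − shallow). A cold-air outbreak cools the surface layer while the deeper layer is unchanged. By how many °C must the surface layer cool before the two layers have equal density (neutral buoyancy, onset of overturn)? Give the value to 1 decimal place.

1.6 °C

Neutral buoyancy requires Δρ = 0, i.e. −α(T_deep − T_surf′) + β(S_deep − S_surf) = 0.
T_surf′ = T_deep − (β/α)·ΔS = 7.4 − (7.7 × 10⁻⁴/1.9 × 10⁻⁴)·(-0.97) = 11.331 °C.
Cooling required: 12.9 − (11.331) = 1.569 °C.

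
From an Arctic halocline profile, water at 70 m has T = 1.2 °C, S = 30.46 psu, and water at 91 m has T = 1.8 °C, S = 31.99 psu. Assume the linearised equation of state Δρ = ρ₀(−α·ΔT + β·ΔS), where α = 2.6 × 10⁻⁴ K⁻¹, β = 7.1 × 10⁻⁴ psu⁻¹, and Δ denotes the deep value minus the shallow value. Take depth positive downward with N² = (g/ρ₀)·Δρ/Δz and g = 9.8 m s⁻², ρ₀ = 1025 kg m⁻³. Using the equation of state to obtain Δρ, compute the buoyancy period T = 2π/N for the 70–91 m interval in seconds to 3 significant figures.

302 s

ΔT = +0.6 K, ΔS = +1.53 psu (deep − shallow).
Δρ/ρ₀ = −αΔT + βΔS = -1.56 × 10⁻⁴ + 1.0863 × 10⁻³ = 9.303 × 10⁻⁴, so Δρ ≈ 0.9536 kg m⁻³.
N² = (g/ρ₀)·Δρ/Δz = g·(Δρ/ρ₀)/Δz = 9.8 × 9.303 × 10⁻⁴ / 21 = 4.3414 × 10⁻⁴ s⁻².
N = √(4.3414 × 10⁻⁴) = 0.020836 rad s⁻¹ → T = 2π/N = 301.55 s ≈ 302 s.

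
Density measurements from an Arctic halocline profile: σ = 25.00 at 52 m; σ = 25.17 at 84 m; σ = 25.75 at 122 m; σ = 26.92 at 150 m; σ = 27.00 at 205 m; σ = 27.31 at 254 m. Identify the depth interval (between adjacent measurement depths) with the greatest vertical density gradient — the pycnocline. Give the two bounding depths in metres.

Compute the density gradient over each adjacent pair:
  52–84 m: Δρ/Δz = 0.17/32 = 5.3 × 10⁻³ kg m⁻⁴
  84–122 m: Δρ/Δz = 0.58/38 = 0.015 kg m⁻⁴
  122–150 m: Δρ/Δz = 1.17/28 = 0.042 kg m⁻⁴
  150–205 m: Δρ/Δz = 0.08/55 = 1.5 × 10⁻³ kg m⁻⁴
  205–254 m: Δρ/Δz = 0.31/49 = 6.3 × 10⁻³ kg m⁻⁴
The largest gradient is in the 122–150 m interval — the pycnocline.

122–150 m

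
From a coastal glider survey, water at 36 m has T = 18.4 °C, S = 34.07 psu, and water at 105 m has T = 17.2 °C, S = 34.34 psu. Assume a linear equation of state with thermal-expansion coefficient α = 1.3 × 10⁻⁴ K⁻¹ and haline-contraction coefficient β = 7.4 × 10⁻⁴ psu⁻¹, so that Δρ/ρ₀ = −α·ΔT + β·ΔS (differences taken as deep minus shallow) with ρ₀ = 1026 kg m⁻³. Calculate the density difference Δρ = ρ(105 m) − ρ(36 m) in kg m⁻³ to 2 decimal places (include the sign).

+0.37 kg m⁻³

ΔT = -1.2 K, ΔS = +0.27 psu (deep − shallow).
Δρ/ρ₀ = −(1.3 × 10⁻⁴)(-1.2) + (7.4 × 10⁻⁴)(+0.27) = 3.558 × 10⁻⁴.
Δρ = 1026 × (3.558 × 10⁻⁴) = +0.37 kg m⁻³.
Positive Δρ: denser below, stable.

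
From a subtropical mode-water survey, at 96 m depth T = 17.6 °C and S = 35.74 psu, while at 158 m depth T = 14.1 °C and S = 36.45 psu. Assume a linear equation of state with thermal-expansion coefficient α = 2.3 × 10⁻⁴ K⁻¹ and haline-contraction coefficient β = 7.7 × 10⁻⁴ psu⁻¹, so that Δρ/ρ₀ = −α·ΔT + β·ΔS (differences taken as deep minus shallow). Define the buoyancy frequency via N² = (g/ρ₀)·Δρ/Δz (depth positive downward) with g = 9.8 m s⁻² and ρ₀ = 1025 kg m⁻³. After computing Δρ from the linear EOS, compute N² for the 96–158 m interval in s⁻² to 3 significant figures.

ΔT = -3.5 K, ΔS = +0.71 psu (deep − shallow).
Δρ/ρ₀ = −αΔT + βΔS = 8.05 × 10⁻⁴ + 5.467 × 10⁻⁴ = 1.3517 × 10⁻³, so Δρ ≈ 1.385 kg m⁻³.
N² = (g/ρ₀)·Δρ/Δz = g·(Δρ/ρ₀)/Δz = 9.8 × 1.3517 × 10⁻³ / 62 = 2.1366 × 10⁻⁴ s⁻² ≈ 2.14 × 10⁻⁴ s⁻².

2.14 × 10⁻⁴ s⁻²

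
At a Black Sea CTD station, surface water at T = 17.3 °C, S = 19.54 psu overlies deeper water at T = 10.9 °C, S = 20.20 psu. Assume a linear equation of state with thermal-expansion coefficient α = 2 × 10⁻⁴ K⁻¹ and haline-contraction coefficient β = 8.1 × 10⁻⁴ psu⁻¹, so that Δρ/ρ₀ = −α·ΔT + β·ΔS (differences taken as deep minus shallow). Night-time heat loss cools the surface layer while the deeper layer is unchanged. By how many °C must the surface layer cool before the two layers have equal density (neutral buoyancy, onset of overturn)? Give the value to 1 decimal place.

9.1 °C

Neutral buoyancy requires Δρ = 0, i.e. −α(T_deep − T_surf′) + β(S_deep − S_surf) = 0.
T_surf′ = T_deep − (β/α)·ΔS = 10.9 − (8.1 × 10⁻⁴/2 × 10⁻⁴)·(+0.66) = 8.227 °C.
Cooling required: 17.3 − (8.227) = 9.073 °C.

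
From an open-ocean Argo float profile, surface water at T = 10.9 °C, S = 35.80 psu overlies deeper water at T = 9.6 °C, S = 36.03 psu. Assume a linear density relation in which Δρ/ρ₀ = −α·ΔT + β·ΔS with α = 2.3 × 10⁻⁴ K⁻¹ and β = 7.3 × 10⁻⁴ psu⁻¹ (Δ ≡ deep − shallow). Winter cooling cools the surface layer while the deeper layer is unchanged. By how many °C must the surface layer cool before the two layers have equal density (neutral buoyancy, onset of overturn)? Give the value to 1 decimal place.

2.0 °C

Neutral buoyancy requires Δρ = 0, i.e. −α(T_deep − T_surf′) + β(S_deep − S_surf) = 0.
T_surf′ = T_deep − (β/α)·ΔS = 9.6 − (7.3 × 10⁻⁴/2.3 × 10⁻⁴)·(+0.23) = 8.870 °C.
Cooling required: 10.9 − (8.870) = 2.030 °C.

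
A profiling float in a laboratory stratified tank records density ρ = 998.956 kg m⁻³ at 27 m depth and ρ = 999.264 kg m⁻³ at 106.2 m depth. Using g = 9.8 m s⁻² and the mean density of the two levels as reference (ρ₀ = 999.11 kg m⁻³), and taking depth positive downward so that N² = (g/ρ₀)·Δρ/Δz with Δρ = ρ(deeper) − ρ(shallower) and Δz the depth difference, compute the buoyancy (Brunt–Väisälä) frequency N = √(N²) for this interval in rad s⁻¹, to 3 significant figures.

Δρ = 999.264 − 998.956 = 0.308 kg m⁻³ over Δz = 106.2 − 27 = 79.2 m.
N² = (9.8/999.11) × (0.308/79.2) = 3.8145 × 10⁻⁵ s⁻².
N = √(3.8145 × 10⁻⁵) = 6.1762 × 10⁻³ rad s⁻¹ ≈ 6.18 × 10⁻³ rad s⁻¹.

6.18 × 10⁻³ rad s⁻¹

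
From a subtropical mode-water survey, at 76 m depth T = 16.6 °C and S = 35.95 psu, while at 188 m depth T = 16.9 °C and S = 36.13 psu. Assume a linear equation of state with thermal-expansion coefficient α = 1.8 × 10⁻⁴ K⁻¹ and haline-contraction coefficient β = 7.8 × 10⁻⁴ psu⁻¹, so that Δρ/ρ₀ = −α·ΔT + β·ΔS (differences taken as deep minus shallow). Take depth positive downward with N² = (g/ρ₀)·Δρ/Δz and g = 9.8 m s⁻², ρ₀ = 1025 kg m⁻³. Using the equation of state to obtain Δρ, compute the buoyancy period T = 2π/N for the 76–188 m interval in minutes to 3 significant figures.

38.1 min

ΔT = +0.3 K, ΔS = +0.18 psu (deep − shallow).
Δρ/ρ₀ = −αΔT + βΔS = -5.40 × 10⁻⁵ + 1.404 × 10⁻⁴ = 8.64 × 10⁻⁵, so Δρ ≈ 0.08856 kg m⁻³.
N² = (g/ρ₀)·Δρ/Δz = g·(Δρ/ρ₀)/Δz = 9.8 × 8.64 × 10⁻⁵ / 112 = 7.5600 × 10⁻⁶ s⁻².
N = √(7.5600 × 10⁻⁶) = 2.7495 × 10⁻³ rad s⁻¹ → T = 2π/N = 2.2852 × 10³ s = 38.087 min ≈ 38.1 min.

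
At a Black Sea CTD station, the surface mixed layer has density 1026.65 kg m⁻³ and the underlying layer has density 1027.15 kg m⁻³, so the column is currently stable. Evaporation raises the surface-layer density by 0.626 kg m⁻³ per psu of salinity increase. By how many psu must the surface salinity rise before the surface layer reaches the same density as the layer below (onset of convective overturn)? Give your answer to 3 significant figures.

0.799 psu

Density deficit of the surface layer: 1027.15 − 1026.65 = 0.5 kg m⁻³.
Required change = 0.5 / 0.626 = 0.799 psu.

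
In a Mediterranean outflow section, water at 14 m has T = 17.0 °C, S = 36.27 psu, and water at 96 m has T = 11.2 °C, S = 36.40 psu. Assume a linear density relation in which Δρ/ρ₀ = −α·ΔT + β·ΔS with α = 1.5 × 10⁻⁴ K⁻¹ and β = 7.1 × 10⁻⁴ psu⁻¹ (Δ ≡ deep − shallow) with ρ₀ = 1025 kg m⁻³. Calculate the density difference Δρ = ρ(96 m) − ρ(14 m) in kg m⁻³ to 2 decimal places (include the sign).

+0.99 kg m⁻³

ΔT = -5.8 K, ΔS = +0.13 psu (deep − shallow).
Δρ/ρ₀ = −(1.5 × 10⁻⁴)(-5.8) + (7.1 × 10⁻⁴)(+0.13) = 9.623 × 10⁻⁴.
Δρ = 1025 × (9.623 × 10⁻⁴) = +0.99 kg m⁻³.
Positive Δρ: denser below, stable.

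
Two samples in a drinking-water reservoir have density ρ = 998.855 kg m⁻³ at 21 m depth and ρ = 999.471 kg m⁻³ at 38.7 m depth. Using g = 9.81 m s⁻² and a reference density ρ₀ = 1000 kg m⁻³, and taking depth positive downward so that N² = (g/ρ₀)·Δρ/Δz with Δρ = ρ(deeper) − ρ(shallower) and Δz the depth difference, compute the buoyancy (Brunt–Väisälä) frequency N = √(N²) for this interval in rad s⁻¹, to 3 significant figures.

0.0185 rad s⁻¹

Δρ = 999.471 − 998.855 = 0.616 kg m⁻³ over Δz = 38.7 − 21 = 17.7 m.
N² = (9.81/1000) × (0.616/17.7) = 3.4141 × 10⁻⁴ s⁻².
N = √(3.4141 × 10⁻⁴) = 0.018477 rad s⁻¹ ≈ 0.0185 rad s⁻¹.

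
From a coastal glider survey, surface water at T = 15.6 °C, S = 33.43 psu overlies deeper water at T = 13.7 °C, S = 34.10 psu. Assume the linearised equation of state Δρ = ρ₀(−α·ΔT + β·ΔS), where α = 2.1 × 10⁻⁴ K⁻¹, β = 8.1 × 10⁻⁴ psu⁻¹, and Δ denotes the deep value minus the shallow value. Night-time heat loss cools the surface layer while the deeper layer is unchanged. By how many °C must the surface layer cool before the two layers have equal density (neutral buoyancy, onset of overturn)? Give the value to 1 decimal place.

4.5 °C

Neutral buoyancy requires Δρ = 0, i.e. −α(T_deep − T_surf′) + β(S_deep − S_surf) = 0.
T_surf′ = T_deep − (β/α)·ΔS = 13.7 − (8.1 × 10⁻⁴/2.1 × 10⁻⁴)·(+0.67) = 11.116 °C.
Cooling required: 15.6 − (11.116) = 4.484 °C.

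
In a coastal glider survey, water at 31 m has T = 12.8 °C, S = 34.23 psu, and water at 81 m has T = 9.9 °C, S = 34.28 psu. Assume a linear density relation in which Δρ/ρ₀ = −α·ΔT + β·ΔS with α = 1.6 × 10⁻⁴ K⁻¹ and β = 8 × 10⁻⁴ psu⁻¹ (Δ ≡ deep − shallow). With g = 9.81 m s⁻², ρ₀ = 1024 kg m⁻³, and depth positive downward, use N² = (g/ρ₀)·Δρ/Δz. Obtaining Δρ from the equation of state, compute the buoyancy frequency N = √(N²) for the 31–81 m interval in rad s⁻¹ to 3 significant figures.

ΔT = -2.9 K, ΔS = +0.05 psu (deep − shallow).
Δρ/ρ₀ = −αΔT + βΔS = 4.64 × 10⁻⁴ + 4.00 × 10⁻⁵ = 5.04 × 10⁻⁴, so Δρ ≈ 0.5161 kg m⁻³.
N² = (g/ρ₀)·Δρ/Δz = g·(Δρ/ρ₀)/Δz = 9.81 × 5.04 × 10⁻⁴ / 50 = 9.8885 × 10⁻⁵ s⁻².
N = √(9.8885 × 10⁻⁵) = 9.9441 × 10⁻³ rad s⁻¹ ≈ 9.94 × 10⁻³ rad s⁻¹.

9.94 × 10⁻³ rad s⁻¹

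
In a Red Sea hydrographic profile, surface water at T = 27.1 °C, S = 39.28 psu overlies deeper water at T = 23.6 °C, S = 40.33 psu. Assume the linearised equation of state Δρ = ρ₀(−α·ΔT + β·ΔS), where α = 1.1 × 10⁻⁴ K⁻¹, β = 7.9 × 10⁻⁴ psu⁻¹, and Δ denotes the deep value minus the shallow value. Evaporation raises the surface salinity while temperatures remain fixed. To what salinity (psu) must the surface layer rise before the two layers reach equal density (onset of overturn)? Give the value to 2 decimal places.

Neutral buoyancy requires −α(T_deep − T_surf) + β(S_deep − S_surf′) = 0.
S_surf′ = S_deep − (α/β)·ΔT = 40.33 − (1.1 × 10⁻⁴/7.9 × 10⁻⁴)·(-3.5) = 40.8173 psu.
Increase required: 40.8173 − 39.28 = 1.5373 psu.

40.82 psu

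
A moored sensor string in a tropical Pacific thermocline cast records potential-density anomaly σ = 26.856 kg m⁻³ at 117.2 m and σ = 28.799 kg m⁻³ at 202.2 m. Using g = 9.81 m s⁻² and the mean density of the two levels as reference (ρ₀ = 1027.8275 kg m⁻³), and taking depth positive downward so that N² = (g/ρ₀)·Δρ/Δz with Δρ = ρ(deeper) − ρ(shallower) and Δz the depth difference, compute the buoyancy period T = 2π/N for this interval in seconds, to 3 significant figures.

425 s

Δρ = 1028.799 − 1026.856 = 1.943 kg m⁻³ over Δz = 202.2 − 117.2 = 85 m.
N² = (9.81/1027.8275) × (1.943/85) = 2.1817 × 10⁻⁴ s⁻².
N = √(2.1817 × 10⁻⁴) = 0.014771 rad s⁻¹, so T = 2π/N = 425.37 s ≈ 425 s.
A positive N² confirms static stability across the interval.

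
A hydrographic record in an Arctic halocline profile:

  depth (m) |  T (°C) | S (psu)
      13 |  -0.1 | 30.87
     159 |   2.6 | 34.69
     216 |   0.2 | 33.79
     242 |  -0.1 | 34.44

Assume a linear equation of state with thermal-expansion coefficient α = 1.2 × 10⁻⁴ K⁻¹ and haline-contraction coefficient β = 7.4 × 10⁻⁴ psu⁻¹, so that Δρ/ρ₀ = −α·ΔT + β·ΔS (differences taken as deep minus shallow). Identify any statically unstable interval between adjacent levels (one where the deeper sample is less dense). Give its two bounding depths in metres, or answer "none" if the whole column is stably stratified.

159–216 m

Evaluate Δρ/ρ₀ = −αΔT + βΔS across each adjacent pair:
  13–159 m: −αΔT+βΔS = −(1.2 × 10⁻⁴)(+2.7)+(7.4 × 10⁻⁴)(+3.82) = 2.5 × 10⁻³ → stable
  159–216 m: −αΔT+βΔS = −(1.2 × 10⁻⁴)(-2.4)+(7.4 × 10⁻⁴)(-0.90) = -3.8 × 10⁻⁴ → UNSTABLE
  216–242 m: −αΔT+βΔS = −(1.2 × 10⁻⁴)(-0.3)+(7.4 × 10⁻⁴)(+0.65) = 5.2 × 10⁻⁴ → stable
The 159–216 m interval has Δρ < 0: lighter water underlies denser water.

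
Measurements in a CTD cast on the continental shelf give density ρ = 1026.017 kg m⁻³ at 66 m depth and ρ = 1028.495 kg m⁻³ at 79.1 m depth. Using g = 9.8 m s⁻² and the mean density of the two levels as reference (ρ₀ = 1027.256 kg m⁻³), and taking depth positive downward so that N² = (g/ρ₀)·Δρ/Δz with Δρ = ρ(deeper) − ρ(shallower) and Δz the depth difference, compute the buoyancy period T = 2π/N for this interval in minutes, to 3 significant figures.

Δρ = 1028.495 − 1026.017 = 2.478 kg m⁻³ over Δz = 79.1 − 66 = 13.1 m.
N² = (9.8/1027.256) × (2.478/13.1) = 1.8046 × 10⁻³ s⁻².
N = √(1.8046 × 10⁻³) = 0.042481 rad s⁻¹, so T = 2π/N = 147.91 s = 2.4652 min ≈ 2.47 min.

2.47 min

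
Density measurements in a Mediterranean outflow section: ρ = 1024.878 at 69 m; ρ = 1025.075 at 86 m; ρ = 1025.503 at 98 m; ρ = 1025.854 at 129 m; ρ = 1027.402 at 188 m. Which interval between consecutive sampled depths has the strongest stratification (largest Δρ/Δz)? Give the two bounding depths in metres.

86–98 m

Compute the density gradient over each adjacent pair:
  69–86 m: Δρ/Δz = 0.197/17 = 0.012 kg m⁻⁴
  86–98 m: Δρ/Δz = 0.428/12 = 0.036 kg m⁻⁴
  98–129 m: Δρ/Δz = 0.351/31 = 0.011 kg m⁻⁴
  129–188 m: Δρ/Δz = 1.548/59 = 0.026 kg m⁻⁴
The largest gradient is in the 86–98 m interval — the pycnocline.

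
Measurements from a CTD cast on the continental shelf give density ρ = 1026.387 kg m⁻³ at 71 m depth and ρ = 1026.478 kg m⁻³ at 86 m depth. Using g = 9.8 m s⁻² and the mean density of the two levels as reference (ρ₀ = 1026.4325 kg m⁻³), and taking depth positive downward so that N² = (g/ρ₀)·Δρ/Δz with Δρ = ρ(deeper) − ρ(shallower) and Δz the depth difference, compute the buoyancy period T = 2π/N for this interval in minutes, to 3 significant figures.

Δρ = 1026.478 − 1026.387 = 0.091 kg m⁻³ over Δz = 86 − 71 = 15 m.
N² = (9.8/1026.4325) × (0.091/15) = 5.7922 × 10⁻⁵ s⁻².
N = √(5.7922 × 10⁻⁵) = 7.6107 × 10⁻³ rad s⁻¹, so T = 2π/N = 825.57 s = 13.760 min ≈ 13.8 min.

13.8 min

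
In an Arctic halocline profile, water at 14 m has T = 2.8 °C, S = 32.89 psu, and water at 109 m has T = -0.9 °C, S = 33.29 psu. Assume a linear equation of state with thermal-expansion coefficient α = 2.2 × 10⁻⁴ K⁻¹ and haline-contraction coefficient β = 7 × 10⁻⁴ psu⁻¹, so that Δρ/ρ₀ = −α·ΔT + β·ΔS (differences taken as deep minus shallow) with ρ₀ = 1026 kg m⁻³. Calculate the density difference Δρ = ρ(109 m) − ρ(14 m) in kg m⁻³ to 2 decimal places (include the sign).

+1.12 kg m⁻³

ΔT = -3.7 K, ΔS = +0.40 psu (deep − shallow).
Δρ/ρ₀ = −(2.2 × 10⁻⁴)(-3.7) + (7 × 10⁻⁴)(+0.40) = 1.094 × 10⁻³.
Δρ = 1026 × (1.094 × 10⁻³) = +1.12 kg m⁻³.
Positive Δρ: denser below, stable.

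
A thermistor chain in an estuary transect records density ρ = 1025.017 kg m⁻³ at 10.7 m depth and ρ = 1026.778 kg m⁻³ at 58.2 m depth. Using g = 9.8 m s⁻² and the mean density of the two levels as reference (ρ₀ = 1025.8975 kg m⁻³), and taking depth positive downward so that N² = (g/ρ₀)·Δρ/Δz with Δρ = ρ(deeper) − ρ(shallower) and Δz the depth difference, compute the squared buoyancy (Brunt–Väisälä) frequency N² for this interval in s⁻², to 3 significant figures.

3.54 × 10⁻⁴ s⁻²

Δρ = 1026.778 − 1025.017 = 1.761 kg m⁻³ over Δz = 58.2 − 10.7 = 47.5 m.
N² = (9.8/1025.8975) × (1.761/47.5) = 3.5415 × 10⁻⁴ s⁻² ≈ 3.54 × 10⁻⁴ s⁻².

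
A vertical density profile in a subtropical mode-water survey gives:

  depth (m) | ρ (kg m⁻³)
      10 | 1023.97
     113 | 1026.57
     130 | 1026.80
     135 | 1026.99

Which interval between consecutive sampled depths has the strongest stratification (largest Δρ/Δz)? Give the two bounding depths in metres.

130–135 m

Compute the density gradient over each adjacent pair:
  10–113 m: Δρ/Δz = 2.60/103 = 0.025 kg m⁻⁴
  113–130 m: Δρ/Δz = 0.23/17 = 0.014 kg m⁻⁴
  130–135 m: Δρ/Δz = 0.19/5 = 0.038 kg m⁻⁴
The largest gradient is in the 130–135 m interval — the pycnocline.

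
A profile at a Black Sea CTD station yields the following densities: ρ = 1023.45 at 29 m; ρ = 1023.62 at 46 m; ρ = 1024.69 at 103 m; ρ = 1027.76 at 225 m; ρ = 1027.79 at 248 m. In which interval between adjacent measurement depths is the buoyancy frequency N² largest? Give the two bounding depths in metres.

103–225 m

Compute the density gradient over each adjacent pair:
  29–46 m: Δρ/Δz = 0.17/17 = 0.010 kg m⁻⁴
  46–103 m: Δρ/Δz = 1.07/57 = 0.019 kg m⁻⁴
  103–225 m: Δρ/Δz = 3.07/122 = 0.025 kg m⁻⁴
  225–248 m: Δρ/Δz = 0.03/23 = 1.3 × 10⁻³ kg m⁻⁴
The largest gradient is in the 103–225 m interval — the pycnocline.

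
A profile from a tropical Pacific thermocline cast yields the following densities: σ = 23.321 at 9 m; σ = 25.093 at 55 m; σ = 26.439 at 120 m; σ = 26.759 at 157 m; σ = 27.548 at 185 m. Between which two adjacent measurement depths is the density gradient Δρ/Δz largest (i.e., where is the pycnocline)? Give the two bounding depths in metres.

Compute the density gradient over each adjacent pair:
  9–55 m: Δρ/Δz = 1.772/46 = 0.039 kg m⁻⁴
  55–120 m: Δρ/Δz = 1.346/65 = 0.021 kg m⁻⁴
  120–157 m: Δρ/Δz = 0.320/37 = 8.6 × 10⁻³ kg m⁻⁴
  157–185 m: Δρ/Δz = 0.789/28 = 0.028 kg m⁻⁴
The largest gradient is in the 9–55 m interval — the pycnocline.

9–55 m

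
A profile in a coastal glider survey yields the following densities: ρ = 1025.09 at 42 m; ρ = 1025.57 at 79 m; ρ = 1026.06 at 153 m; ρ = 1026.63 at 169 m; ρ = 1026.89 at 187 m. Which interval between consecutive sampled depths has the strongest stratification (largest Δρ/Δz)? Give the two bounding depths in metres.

153–169 m

Compute the density gradient over each adjacent pair:
  42–79 m: Δρ/Δz = 0.48/37 = 0.013 kg m⁻⁴
  79–153 m: Δρ/Δz = 0.49/74 = 6.6 × 10⁻³ kg m⁻⁴
  153–169 m: Δρ/Δz = 0.57/16 = 0.036 kg m⁻⁴
  169–187 m: Δρ/Δz = 0.26/18 = 0.014 kg m⁻⁴
The largest gradient is in the 153–169 m interval — the pycnocline.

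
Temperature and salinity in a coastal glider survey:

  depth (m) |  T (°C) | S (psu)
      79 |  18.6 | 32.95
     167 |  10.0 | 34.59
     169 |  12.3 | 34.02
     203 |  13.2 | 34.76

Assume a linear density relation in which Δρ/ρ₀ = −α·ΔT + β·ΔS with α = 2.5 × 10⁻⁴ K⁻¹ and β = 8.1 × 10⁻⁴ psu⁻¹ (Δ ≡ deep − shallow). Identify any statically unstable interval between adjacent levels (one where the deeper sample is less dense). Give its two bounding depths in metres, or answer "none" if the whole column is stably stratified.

167–169 m

Evaluate Δρ/ρ₀ = −αΔT + βΔS across each adjacent pair:
  79–167 m: −αΔT+βΔS = −(2.5 × 10⁻⁴)(-8.6)+(8.1 × 10⁻⁴)(+1.64) = 3.5 × 10⁻³ → stable
  167–169 m: −αΔT+βΔS = −(2.5 × 10⁻⁴)(+2.3)+(8.1 × 10⁻⁴)(-0.57) = -1.0 × 10⁻³ → UNSTABLE
  169–203 m: −αΔT+βΔS = −(2.5 × 10⁻⁴)(+0.9)+(8.1 × 10⁻⁴)(+0.74) = 3.7 × 10⁻⁴ → stable
The 167–169 m interval has Δρ < 0: lighter water underlies denser water.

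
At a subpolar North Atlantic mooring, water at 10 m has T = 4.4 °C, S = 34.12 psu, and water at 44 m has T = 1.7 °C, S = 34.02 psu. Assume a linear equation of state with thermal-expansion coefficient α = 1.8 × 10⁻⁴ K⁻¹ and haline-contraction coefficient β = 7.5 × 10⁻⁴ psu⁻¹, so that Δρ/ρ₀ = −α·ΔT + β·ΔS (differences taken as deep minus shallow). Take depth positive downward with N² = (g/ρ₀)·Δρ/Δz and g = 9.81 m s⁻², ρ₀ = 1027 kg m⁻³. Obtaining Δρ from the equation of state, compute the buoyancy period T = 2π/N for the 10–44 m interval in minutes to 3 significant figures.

9.62 min

ΔT = -2.7 K, ΔS = -0.10 psu (deep − shallow).
Δρ/ρ₀ = −αΔT + βΔS = 4.86 × 10⁻⁴ − 7.50 × 10⁻⁵ = 4.11 × 10⁻⁴, so Δρ ≈ 0.4221 kg m⁻³.
N² = (g/ρ₀)·Δρ/Δz = g·(Δρ/ρ₀)/Δz = 9.81 × 4.11 × 10⁻⁴ / 34 = 1.1859 × 10⁻⁴ s⁻².
N = √(1.1859 × 10⁻⁴) = 0.010890 rad s⁻¹ → T = 2π/N = 576.97 s = 9.6162 min ≈ 9.62 min.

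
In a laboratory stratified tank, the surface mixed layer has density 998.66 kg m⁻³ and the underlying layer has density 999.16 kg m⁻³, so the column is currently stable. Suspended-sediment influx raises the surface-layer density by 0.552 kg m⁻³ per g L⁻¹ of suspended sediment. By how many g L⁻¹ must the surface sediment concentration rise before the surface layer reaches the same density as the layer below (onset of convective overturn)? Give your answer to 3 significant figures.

0.906 g L⁻¹

Density deficit of the surface layer: 999.16 − 998.66 = 0.5 kg m⁻³.
Required change = 0.5 / 0.552 = 0.906 g L⁻¹.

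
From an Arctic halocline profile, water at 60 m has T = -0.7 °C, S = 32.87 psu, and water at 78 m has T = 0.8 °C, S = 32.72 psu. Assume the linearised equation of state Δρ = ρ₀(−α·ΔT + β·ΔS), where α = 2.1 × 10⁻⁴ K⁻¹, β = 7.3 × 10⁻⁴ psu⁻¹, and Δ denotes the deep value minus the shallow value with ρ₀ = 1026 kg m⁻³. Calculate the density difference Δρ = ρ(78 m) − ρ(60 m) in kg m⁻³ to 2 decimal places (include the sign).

-0.44 kg m⁻³

ΔT = +1.5 K, ΔS = -0.15 psu (deep − shallow).
Δρ/ρ₀ = −(2.1 × 10⁻⁴)(+1.5) + (7.3 × 10⁻⁴)(-0.15) = -4.245 × 10⁻⁴.
Δρ = 1026 × (-4.245 × 10⁻⁴) = -0.44 kg m⁻³.
Negative Δρ: lighter below, statically unstable.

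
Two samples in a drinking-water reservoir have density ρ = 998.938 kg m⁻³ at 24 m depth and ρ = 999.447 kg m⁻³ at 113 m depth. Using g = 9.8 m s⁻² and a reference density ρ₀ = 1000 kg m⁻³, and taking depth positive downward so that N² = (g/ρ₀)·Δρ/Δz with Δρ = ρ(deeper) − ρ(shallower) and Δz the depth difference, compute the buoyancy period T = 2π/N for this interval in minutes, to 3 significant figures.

Δρ = 999.447 − 998.938 = 0.509 kg m⁻³ over Δz = 113 − 24 = 89 m.
N² = (9.8/1000) × (0.509/89) = 5.6047 × 10⁻⁵ s⁻².
N = √(5.6047 × 10⁻⁵) = 7.4865 × 10⁻³ rad s⁻¹, so T = 2π/N = 839.27 s = 13.988 min ≈ 14.0 min.

14.0 min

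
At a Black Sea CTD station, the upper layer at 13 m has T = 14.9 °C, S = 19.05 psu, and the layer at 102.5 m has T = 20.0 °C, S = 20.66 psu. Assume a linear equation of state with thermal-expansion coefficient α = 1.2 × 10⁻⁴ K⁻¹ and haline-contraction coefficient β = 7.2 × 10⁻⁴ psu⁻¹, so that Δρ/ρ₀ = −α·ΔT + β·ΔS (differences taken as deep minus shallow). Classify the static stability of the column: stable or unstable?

ΔT = 20.0 − 14.9 = +5.1 K and ΔS = 20.66 − 19.05 = +1.61 psu (deep − shallow).
−αΔT = -6.12 × 10⁻⁴; βΔS = 1.1592 × 10⁻³; sum Δρ/ρ₀ = 5.472 × 10⁻⁴.
Δρ/ρ₀ > 0, so Δρ > 0: deeper water is denser → statically stable.

stable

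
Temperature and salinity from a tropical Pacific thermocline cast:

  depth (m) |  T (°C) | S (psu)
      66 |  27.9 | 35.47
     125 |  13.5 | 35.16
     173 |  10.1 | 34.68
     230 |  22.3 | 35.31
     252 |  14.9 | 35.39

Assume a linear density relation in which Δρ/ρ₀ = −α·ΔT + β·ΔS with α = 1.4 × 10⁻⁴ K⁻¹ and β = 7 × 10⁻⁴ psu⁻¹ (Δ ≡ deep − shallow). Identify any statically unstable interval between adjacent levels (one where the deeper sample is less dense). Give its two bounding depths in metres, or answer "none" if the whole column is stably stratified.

Evaluate Δρ/ρ₀ = −αΔT + βΔS across each adjacent pair:
  66–125 m: −αΔT+βΔS = −(1.4 × 10⁻⁴)(-14.4)+(7 × 10⁻⁴)(-0.31) = 1.8 × 10⁻³ → stable
  125–173 m: −αΔT+βΔS = −(1.4 × 10⁻⁴)(-3.4)+(7 × 10⁻⁴)(-0.48) = 1.4 × 10⁻⁴ → stable
  173–230 m: −αΔT+βΔS = −(1.4 × 10⁻⁴)(+12.2)+(7 × 10⁻⁴)(+0.63) = -1.3 × 10⁻³ → UNSTABLE
  230–252 m: −αΔT+βΔS = −(1.4 × 10⁻⁴)(-7.4)+(7 × 10⁻⁴)(+0.08) = 1.1 × 10⁻³ → stable
The 173–230 m interval has Δρ < 0: lighter water underlies denser water.

173–230 m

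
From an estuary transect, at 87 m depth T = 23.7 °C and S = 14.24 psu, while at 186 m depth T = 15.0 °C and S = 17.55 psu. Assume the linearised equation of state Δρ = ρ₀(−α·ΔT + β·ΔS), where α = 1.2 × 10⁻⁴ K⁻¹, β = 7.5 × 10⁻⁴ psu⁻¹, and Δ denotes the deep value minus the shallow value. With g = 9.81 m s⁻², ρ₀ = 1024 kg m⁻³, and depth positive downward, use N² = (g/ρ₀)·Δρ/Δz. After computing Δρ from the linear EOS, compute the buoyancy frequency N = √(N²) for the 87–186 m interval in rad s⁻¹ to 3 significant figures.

0.0187 rad s⁻¹

ΔT = -8.7 K, ΔS = +3.31 psu (deep − shallow).
Δρ/ρ₀ = −αΔT + βΔS = 1.044 × 10⁻³ + 2.4825 × 10⁻³ = 3.5265 × 10⁻³, so Δρ ≈ 3.611 kg m⁻³.
N² = (g/ρ₀)·Δρ/Δz = g·(Δρ/ρ₀)/Δz = 9.81 × 3.5265 × 10⁻³ / 99 = 3.4944 × 10⁻⁴ s⁻².
N = √(3.4944 × 10⁻⁴) = 0.018693 rad s⁻¹ ≈ 0.0187 rad s⁻¹.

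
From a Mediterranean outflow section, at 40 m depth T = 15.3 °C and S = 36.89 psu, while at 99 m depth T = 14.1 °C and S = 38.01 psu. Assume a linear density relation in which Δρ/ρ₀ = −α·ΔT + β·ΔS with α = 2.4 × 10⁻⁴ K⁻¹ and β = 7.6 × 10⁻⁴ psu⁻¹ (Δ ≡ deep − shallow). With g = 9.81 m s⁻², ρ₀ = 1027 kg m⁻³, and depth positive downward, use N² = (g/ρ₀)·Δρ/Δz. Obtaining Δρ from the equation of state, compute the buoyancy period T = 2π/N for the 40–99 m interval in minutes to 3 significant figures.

7.61 min

ΔT = -1.2 K, ΔS = +1.12 psu (deep − shallow).
Δρ/ρ₀ = −αΔT + βΔS = 2.88 × 10⁻⁴ + 8.512 × 10⁻⁴ = 1.1392 × 10⁻³, so Δρ ≈ 1.170 kg m⁻³.
N² = (g/ρ₀)·Δρ/Δz = g·(Δρ/ρ₀)/Δz = 9.81 × 1.1392 × 10⁻³ / 59 = 1.8942 × 10⁻⁴ s⁻².
N = √(1.8942 × 10⁻⁴) = 0.013763 rad s⁻¹ → T = 2π/N = 456.53 s = 7.6088 min ≈ 7.61 min.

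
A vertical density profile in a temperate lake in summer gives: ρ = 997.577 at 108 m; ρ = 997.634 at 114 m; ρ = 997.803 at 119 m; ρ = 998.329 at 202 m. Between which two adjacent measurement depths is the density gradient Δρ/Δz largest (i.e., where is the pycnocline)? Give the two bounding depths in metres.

114–119 m

Compute the density gradient over each adjacent pair:
  108–114 m: Δρ/Δz = 0.057/6 = 9.5 × 10⁻³ kg m⁻⁴
  114–119 m: Δρ/Δz = 0.169/5 = 0.034 kg m⁻⁴
  119–202 m: Δρ/Δz = 0.526/83 = 6.3 × 10⁻³ kg m⁻⁴
The largest gradient is in the 114–119 m interval — the pycnocline.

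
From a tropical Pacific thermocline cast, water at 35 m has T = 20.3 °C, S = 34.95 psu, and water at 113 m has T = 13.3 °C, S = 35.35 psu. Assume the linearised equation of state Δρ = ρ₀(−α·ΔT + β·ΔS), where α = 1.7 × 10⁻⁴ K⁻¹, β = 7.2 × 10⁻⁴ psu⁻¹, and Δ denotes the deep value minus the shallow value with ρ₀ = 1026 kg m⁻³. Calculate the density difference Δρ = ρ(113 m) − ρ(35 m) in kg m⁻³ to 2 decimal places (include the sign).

ΔT = -7.0 K, ΔS = +0.40 psu (deep − shallow).
Δρ/ρ₀ = −(1.7 × 10⁻⁴)(-7.0) + (7.2 × 10⁻⁴)(+0.40) = 1.478 × 10⁻³.
Δρ = 1026 × (1.478 × 10⁻³) = +1.52 kg m⁻³.
Positive Δρ: denser below, stable.

+1.52 kg m⁻³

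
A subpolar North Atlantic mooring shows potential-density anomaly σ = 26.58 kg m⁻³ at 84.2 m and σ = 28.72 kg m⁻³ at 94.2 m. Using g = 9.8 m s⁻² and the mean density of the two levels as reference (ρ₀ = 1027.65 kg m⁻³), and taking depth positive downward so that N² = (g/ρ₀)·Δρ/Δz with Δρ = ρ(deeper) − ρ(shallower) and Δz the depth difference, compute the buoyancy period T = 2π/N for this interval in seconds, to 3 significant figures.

139 s

Δρ = 1028.72 − 1026.58 = 2.14 kg m⁻³ over Δz = 94.2 − 84.2 = 10 m.
N² = (9.8/1027.65) × (2.14/10) = 2.0408 × 10⁻³ s⁻².
N = √(2.0408 × 10⁻³) = 0.045175 rad s⁻¹, so T = 2π/N = 139.09 s ≈ 139 s.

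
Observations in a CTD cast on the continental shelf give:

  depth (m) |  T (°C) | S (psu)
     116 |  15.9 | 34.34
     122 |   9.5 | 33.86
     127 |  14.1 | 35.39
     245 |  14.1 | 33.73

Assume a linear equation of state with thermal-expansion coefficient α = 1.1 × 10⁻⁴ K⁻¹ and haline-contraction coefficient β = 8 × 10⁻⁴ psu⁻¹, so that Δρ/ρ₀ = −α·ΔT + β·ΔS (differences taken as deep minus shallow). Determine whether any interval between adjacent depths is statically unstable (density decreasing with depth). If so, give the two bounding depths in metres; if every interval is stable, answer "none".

127–245 m

Evaluate Δρ/ρ₀ = −αΔT + βΔS across each adjacent pair:
  116–122 m: −αΔT+βΔS = −(1.1 × 10⁻⁴)(-6.4)+(8 × 10⁻⁴)(-0.48) = 3.2 × 10⁻⁴ → stable
  122–127 m: −αΔT+βΔS = −(1.1 × 10⁻⁴)(+4.6)+(8 × 10⁻⁴)(+1.53) = 7.2 × 10⁻⁴ → stable
  127–245 m: −αΔT+βΔS = −(1.1 × 10⁻⁴)(+0.0)+(8 × 10⁻⁴)(-1.66) = -1.3 × 10⁻³ → UNSTABLE
The 127–245 m interval has Δρ < 0: lighter water underlies denser water.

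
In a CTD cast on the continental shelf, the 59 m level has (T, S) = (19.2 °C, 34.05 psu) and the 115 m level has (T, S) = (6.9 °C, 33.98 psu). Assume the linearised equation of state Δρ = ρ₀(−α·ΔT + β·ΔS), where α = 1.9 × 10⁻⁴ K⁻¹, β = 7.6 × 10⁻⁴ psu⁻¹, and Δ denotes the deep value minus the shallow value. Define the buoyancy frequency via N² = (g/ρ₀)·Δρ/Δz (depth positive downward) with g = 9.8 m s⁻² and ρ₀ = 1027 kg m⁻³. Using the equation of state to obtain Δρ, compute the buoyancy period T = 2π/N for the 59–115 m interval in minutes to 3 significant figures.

ΔT = -12.3 K, ΔS = -0.07 psu (deep − shallow).
Δρ/ρ₀ = −αΔT + βΔS = 2.337 × 10⁻³ − 5.32 × 10⁻⁵ = 2.2838 × 10⁻³, so Δρ ≈ 2.345 kg m⁻³.
N² = (g/ρ₀)·Δρ/Δz = g·(Δρ/ρ₀)/Δz = 9.8 × 2.2838 × 10⁻³ / 56 = 3.9967 × 10⁻⁴ s⁻².
N = √(3.9967 × 10⁻⁴) = 0.019992 rad s⁻¹ → T = 2π/N = 314.28 s = 5.2380 min ≈ 5.24 min.

5.24 min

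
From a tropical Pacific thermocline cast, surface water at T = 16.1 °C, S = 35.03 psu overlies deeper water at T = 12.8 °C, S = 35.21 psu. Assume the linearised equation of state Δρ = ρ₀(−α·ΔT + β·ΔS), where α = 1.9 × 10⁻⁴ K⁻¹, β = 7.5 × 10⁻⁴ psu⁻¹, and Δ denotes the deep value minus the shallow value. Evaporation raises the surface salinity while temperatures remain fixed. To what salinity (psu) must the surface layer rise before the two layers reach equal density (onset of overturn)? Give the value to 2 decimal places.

Neutral buoyancy requires −α(T_deep − T_surf) + β(S_deep − S_surf′) = 0.
S_surf′ = S_deep − (α/β)·ΔT = 35.21 − (1.9 × 10⁻⁴/7.5 × 10⁻⁴)·(-3.3) = 36.0460 psu.
Increase required: 36.0460 − 35.03 = 1.0160 psu.

36.05 psu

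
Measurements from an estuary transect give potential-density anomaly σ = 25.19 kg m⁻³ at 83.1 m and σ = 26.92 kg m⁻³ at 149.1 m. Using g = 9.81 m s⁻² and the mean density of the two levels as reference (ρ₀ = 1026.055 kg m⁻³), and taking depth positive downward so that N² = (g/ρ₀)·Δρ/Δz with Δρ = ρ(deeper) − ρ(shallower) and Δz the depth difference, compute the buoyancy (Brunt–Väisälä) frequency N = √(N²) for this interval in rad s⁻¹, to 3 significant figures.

0.0158 rad s⁻¹

Δρ = 1026.92 − 1025.19 = 1.73 kg m⁻³ over Δz = 149.1 − 83.1 = 66 m.
N² = (9.81/1026.055) × (1.73/66) = 2.5061 × 10⁻⁴ s⁻².
N = √(2.5061 × 10⁻⁴) = 0.015831 rad s⁻¹ ≈ 0.0158 rad s⁻¹.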